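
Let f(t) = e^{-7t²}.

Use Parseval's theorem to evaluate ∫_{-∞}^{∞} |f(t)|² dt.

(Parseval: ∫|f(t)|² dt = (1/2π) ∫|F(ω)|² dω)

∫|f(t)|² dt = \frac{\sqrt{14} \sqrt{\pi}}{14}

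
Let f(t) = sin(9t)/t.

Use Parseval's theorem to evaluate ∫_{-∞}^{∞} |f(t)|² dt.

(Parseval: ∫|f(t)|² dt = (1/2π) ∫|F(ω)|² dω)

∫|f(t)|² dt = 9 \pi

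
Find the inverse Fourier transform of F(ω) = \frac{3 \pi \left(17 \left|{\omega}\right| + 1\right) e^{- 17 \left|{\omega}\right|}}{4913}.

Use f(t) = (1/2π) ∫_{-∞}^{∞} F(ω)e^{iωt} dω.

f(t) = \frac{6}{\left(t^{2} + 289\right)^{2}}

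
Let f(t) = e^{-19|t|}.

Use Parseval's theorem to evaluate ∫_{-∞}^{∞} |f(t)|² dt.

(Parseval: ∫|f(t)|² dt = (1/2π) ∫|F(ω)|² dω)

∫|f(t)|² dt = \frac{1}{19}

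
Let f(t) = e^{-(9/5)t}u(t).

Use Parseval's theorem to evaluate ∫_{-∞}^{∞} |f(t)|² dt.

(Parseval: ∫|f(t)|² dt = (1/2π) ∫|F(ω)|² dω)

∫|f(t)|² dt = \frac{5}{18}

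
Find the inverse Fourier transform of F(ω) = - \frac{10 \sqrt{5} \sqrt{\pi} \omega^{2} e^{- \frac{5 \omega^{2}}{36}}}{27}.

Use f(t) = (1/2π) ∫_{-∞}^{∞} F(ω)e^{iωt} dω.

f(t) = 2 \left(\frac{36 t^{2}}{5} - 2\right) e^{- \frac{9 t^{2}}{5}}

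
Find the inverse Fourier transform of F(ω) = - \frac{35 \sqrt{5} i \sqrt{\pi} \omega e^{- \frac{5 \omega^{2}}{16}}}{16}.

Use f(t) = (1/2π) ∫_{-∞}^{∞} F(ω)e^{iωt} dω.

f(t) = 7 t e^{- \frac{4 t^{2}}{5}}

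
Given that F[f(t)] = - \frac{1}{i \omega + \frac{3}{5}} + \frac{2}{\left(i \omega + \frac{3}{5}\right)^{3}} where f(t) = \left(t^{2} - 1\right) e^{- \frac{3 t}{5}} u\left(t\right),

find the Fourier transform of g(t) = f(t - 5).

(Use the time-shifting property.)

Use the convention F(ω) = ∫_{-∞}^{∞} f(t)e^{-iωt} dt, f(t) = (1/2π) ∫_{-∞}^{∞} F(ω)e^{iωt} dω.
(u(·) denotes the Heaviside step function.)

F[g](ω) = \frac{5 \left(250 i \omega - \left(5 i \omega + 3\right)^{3} + 150\right) e^{- 5 i \omega}}{\left(5 i \omega + 3\right)^{4}}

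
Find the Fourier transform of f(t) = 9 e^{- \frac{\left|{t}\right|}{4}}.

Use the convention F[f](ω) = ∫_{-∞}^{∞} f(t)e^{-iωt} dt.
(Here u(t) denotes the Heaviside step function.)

F(ω) = \frac{72}{16 \omega^{2} + 1}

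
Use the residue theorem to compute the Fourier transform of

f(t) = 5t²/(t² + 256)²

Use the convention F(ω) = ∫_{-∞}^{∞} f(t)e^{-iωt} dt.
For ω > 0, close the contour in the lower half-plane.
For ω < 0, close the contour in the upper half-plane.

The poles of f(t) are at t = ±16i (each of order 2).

Let g(z) = f(z)e^{-iωz}; for large |z| the factor e^{-iωz} decays in the lower half-plane when ω > 0 and in the upper half-plane when ω < 0.

Case ω > 0 (lower half-plane, clockwise contour ⇒ F(ω) = -2πi·ΣRes):
  Res_{z = - 16 i} g(z) = \frac{5 i \left(1 - 16 \omega\right) e^{- 16 \omega}}{64} (pole of order 2)
  F(ω) = -2πi·ΣRes = \frac{5 \pi \left(1 - 16 \omega\right) e^{- 16 \omega}}{32}

Case ω < 0 (upper half-plane, counterclockwise contour ⇒ F(ω) = +2πi·ΣRes):
  Res_{z = 16 i} g(z) = \frac{5 i \left(- 16 \omega - 1\right) e^{16 \omega}}{64} (pole of order 2)
  F(ω) = 2πi·ΣRes = \frac{5 \pi \left(16 \omega + 1\right) e^{16 \omega}}{32}

Both cases combine into a single formula in |ω|:

F(ω) = \frac{5 \pi \left(1 - 16 \left|{\omega}\right|\right) e^{- 16 \left|{\omega}\right|}}{32}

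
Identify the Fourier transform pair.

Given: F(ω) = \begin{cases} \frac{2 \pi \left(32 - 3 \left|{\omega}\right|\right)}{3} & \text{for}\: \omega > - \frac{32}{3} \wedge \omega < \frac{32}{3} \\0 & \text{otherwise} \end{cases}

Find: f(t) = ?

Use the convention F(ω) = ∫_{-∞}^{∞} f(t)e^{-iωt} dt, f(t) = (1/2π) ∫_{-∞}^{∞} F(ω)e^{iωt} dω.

f(t) = \frac{4 \sin^{2}{\left(\frac{16 t}{3} \right)}}{t^{2}}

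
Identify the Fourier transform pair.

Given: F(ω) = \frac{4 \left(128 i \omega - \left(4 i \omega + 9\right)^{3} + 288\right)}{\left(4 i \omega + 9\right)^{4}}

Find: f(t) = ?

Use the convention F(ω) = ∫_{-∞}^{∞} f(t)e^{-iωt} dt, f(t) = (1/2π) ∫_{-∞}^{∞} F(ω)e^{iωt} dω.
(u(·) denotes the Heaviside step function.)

f(t) = \left(t^{2} - 1\right) e^{- \frac{9 t}{4}} u\left(t\right)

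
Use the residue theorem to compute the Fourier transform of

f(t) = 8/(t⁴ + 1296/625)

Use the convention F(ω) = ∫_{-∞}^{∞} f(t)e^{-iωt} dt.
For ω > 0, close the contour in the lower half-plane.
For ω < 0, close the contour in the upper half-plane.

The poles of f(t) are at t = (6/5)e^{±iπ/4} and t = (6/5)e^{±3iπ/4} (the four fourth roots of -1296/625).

Let g(z) = f(z)e^{-iωz}; for large |z| the factor e^{-iωz} decays in the lower half-plane when ω > 0 and in the upper half-plane when ω < 0.

Case ω > 0 (lower half-plane, clockwise contour ⇒ F(ω) = -2πi·ΣRes):
  Res_{z = - \frac{3 \sqrt{2}}{5} - \frac{3 \sqrt{2} i}{5}} g(z) = \frac{125 \sqrt{2} i \left(1 - i\right) e^{\frac{3 \sqrt{2} \omega \left(-1 + i\right)}{5}}}{216}
  Res_{z = \frac{3 \sqrt{2}}{5} - \frac{3 \sqrt{2} i}{5}} g(z) = \frac{125 \sqrt{2} i \left(1 + i\right) e^{- \frac{3 \sqrt{2} \omega \left(1 + i\right)}{5}}}{216}
  F(ω) = -2πi·ΣRes = \frac{125 \sqrt{2} \pi \left(1 - i\right) \left(e^{\frac{6 \sqrt{2} i \omega}{5}} + i\right) e^{- \frac{3 \sqrt{2} \omega \left(1 + i\right)}{5}}}{108} = \frac{125 \pi e^{- \frac{3 \sqrt{2} \omega}{5}} \sin{\left(\frac{3 \sqrt{2} \omega}{5} + \frac{\pi}{4} \right)}}{27}

Case ω < 0 (upper half-plane, counterclockwise contour ⇒ F(ω) = +2πi·ΣRes):
  Res_{z = \frac{3 \sqrt{2}}{5} + \frac{3 \sqrt{2} i}{5}} g(z) = \frac{125 \sqrt{2} i \left(-1 + i\right) e^{\frac{3 \sqrt{2} \omega \left(1 - i\right)}{5}}}{216}
  Res_{z = - \frac{3 \sqrt{2}}{5} + \frac{3 \sqrt{2} i}{5}} g(z) = \frac{125 \sqrt{2} \left(1 - i\right) e^{\frac{3 \sqrt{2} \omega \left(1 + i\right)}{5}}}{216}
  F(ω) = 2πi·ΣRes = - \frac{125 \sqrt{2} i \pi \left(i \left(1 - i\right) e^{\frac{3 \sqrt{2} \omega \left(1 - i\right)}{5}} - \left(1 - i\right) e^{\frac{3 \sqrt{2} \omega \left(1 + i\right)}{5}}\right)}{108} = \frac{125 \pi e^{\frac{3 \sqrt{2} \omega}{5}} \cos{\left(\frac{3 \sqrt{2} \omega}{5} + \frac{\pi}{4} \right)}}{27}

Both cases combine into a single formula in |ω|:

F(ω) = \frac{125 \pi e^{- \frac{3 \sqrt{2} \left|{\omega}\right|}{5}} \sin{\left(\frac{3 \sqrt{2} \left|{\omega}\right|}{5} + \frac{\pi}{4} \right)}}{27}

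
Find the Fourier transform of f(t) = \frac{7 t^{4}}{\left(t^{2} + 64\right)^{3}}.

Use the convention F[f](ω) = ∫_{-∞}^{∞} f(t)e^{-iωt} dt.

F(ω) = \frac{7 \pi \left(64 \omega^{2} - 40 \left|{\omega}\right| + 3\right) e^{- 8 \left|{\omega}\right|}}{64}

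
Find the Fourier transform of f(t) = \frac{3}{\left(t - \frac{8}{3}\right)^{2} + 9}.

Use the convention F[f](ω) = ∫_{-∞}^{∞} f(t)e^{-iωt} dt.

F(ω) = \pi e^{- \frac{8 i \omega}{3} - 3 \left|{\omega}\right|}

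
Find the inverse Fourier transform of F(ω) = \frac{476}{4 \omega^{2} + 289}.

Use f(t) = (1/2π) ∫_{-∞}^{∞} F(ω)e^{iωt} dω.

f(t) = 7 e^{- \frac{17 \left|{t}\right|}{2}}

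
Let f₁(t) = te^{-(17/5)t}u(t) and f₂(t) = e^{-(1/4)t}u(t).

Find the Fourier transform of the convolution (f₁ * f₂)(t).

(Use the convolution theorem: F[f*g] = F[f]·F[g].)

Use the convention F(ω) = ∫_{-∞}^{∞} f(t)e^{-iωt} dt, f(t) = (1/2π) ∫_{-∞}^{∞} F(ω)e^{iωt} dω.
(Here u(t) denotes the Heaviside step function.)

F[f₁*f₂](ω) = \frac{100}{\left(4 i \omega + 1\right) \left(5 i \omega + 17\right)^{2}}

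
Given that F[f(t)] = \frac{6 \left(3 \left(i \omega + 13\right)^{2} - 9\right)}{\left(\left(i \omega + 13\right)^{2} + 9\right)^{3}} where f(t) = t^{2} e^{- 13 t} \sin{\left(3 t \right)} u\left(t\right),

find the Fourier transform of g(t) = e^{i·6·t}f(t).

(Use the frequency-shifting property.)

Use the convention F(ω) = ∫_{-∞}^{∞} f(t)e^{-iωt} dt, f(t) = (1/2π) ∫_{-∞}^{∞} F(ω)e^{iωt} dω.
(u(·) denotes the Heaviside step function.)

F[g](ω) = \frac{18 \left(\left(i \left(\omega - 6\right) + 13\right)^{2} - 3\right)}{\left(\left(i \left(\omega - 6\right) + 13\right)^{2} + 9\right)^{3}}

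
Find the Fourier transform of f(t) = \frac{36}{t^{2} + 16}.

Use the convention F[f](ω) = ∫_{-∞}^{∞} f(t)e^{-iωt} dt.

F(ω) = 9 \pi e^{- 4 \left|{\omega}\right|}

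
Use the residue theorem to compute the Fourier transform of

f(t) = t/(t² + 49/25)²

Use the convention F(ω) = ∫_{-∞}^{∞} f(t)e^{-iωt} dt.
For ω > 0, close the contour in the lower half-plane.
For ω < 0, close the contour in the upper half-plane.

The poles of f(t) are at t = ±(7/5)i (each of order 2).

Let g(z) = f(z)e^{-iωz}; for large |z| the factor e^{-iωz} decays in the lower half-plane when ω > 0 and in the upper half-plane when ω < 0.

Case ω > 0 (lower half-plane, clockwise contour ⇒ F(ω) = -2πi·ΣRes):
  Res_{z = - \frac{7 i}{5}} g(z) = \frac{5 \omega e^{- \frac{7 \omega}{5}}}{28} (pole of order 2)
  F(ω) = -2πi·ΣRes = - \frac{5 i \pi \omega e^{- \frac{7 \omega}{5}}}{14}

Case ω < 0 (upper half-plane, counterclockwise contour ⇒ F(ω) = +2πi·ΣRes):
  Res_{z = \frac{7 i}{5}} g(z) = - \frac{5 \omega e^{\frac{7 \omega}{5}}}{28} (pole of order 2)
  F(ω) = 2πi·ΣRes = - \frac{5 i \pi \omega e^{\frac{7 \omega}{5}}}{14}

Both cases combine into a single formula in |ω|:

F(ω) = - \frac{5 i \pi \omega e^{- \frac{7 \left|{\omega}\right|}{5}}}{14}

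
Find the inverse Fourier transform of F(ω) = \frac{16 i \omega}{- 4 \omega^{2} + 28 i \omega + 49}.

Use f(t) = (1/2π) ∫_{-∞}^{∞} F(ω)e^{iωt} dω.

f(t) = 4 \left(1 - \frac{7 t}{2}\right) e^{- \frac{7 t}{2}} u\left(t\right)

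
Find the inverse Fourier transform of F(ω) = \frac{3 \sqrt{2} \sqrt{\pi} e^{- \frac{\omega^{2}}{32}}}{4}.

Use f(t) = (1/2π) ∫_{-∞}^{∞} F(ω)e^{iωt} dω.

f(t) = 3 e^{- 8 t^{2}}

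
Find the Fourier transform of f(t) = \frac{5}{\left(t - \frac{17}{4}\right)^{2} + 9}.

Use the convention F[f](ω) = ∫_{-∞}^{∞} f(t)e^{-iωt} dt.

F(ω) = \frac{5 \pi e^{- \frac{17 i \omega}{4} - 3 \left|{\omega}\right|}}{3}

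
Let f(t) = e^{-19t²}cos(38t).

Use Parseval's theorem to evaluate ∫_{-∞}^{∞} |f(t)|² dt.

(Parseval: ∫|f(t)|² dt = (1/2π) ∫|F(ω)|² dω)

∫|f(t)|² dt = \frac{\sqrt{38} \sqrt{\pi} \left(1 + e^{38}\right)}{76 e^{38}}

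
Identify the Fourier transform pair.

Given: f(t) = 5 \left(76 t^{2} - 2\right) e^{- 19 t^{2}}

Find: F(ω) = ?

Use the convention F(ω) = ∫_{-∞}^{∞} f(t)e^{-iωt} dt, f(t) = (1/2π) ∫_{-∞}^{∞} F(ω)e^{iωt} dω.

F(ω) = - \frac{5 \sqrt{19} \sqrt{\pi} \omega^{2} e^{- \frac{\omega^{2}}{76}}}{361}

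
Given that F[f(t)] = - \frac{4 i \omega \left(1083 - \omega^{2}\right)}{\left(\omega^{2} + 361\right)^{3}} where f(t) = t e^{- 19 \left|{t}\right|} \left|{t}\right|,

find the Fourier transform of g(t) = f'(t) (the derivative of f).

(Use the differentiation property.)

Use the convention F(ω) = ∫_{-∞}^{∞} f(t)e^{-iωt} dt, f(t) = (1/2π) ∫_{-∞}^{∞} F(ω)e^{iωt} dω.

F[g](ω) = \frac{4 \omega^{2} \left(1083 - \omega^{2}\right)}{\left(\omega^{2} + 361\right)^{3}}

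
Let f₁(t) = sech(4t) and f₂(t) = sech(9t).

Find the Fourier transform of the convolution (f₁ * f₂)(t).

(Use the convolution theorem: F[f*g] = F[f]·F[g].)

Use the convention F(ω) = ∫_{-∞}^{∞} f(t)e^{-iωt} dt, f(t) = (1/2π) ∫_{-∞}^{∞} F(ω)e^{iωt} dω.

F[f₁*f₂](ω) = \frac{\pi^{2}}{36 \cosh{\left(\frac{\pi \omega}{18} \right)} \cosh{\left(\frac{\pi \omega}{8} \right)}}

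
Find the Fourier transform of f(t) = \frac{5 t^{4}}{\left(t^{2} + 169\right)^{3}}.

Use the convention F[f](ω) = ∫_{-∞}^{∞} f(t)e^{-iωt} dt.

F(ω) = \frac{5 \pi \left(169 \omega^{2} - 65 \left|{\omega}\right| + 3\right) e^{- 13 \left|{\omega}\right|}}{104}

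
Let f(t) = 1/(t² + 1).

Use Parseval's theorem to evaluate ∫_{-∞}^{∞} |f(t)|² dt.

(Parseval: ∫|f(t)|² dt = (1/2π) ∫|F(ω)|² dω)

∫|f(t)|² dt = \frac{\pi}{2}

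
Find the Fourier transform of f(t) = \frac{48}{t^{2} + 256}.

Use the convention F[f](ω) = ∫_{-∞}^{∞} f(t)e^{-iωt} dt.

F(ω) = 3 \pi e^{- 16 \left|{\omega}\right|}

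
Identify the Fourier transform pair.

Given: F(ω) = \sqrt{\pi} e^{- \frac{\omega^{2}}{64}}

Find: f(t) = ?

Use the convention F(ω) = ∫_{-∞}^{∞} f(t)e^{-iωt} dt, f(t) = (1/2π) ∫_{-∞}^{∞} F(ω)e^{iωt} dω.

f(t) = 4 e^{- 16 t^{2}}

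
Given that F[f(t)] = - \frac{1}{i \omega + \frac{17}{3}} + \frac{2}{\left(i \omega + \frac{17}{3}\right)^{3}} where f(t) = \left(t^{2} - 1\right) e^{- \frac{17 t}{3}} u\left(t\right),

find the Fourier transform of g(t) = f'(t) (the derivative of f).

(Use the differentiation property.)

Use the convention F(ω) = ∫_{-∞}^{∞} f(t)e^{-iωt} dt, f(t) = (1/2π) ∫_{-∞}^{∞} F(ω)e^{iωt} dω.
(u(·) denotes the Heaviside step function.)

F[g](ω) = \frac{3 i \omega \left(54 i \omega - \left(3 i \omega + 17\right)^{3} + 306\right)}{\left(3 i \omega + 17\right)^{4}}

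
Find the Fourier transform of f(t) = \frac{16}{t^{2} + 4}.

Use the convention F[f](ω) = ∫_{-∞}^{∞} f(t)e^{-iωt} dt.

F(ω) = 8 \pi e^{- 2 \left|{\omega}\right|}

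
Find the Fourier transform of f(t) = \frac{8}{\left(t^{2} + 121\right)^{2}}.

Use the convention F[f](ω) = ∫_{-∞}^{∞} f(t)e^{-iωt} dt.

F(ω) = \frac{4 \pi \left(11 \left|{\omega}\right| + 1\right) e^{- 11 \left|{\omega}\right|}}{1331}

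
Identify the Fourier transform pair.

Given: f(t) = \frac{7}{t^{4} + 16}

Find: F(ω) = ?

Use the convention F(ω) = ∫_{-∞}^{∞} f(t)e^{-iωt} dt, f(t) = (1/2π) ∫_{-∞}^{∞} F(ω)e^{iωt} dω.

F(ω) = \frac{7 \pi e^{- \sqrt{2} \left|{\omega}\right|} \sin{\left(\sqrt{2} \left|{\omega}\right| + \frac{\pi}{4} \right)}}{8}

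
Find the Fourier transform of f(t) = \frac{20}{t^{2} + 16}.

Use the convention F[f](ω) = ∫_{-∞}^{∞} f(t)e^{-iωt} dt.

F(ω) = 5 \pi e^{- 4 \left|{\omega}\right|}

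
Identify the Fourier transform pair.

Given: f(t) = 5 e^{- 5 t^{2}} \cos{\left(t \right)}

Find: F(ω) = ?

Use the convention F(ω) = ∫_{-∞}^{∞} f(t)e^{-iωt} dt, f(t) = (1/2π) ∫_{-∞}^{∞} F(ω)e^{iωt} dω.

F(ω) = \frac{\sqrt{5} \sqrt{\pi} \left(e^{\frac{\omega}{5}} + 1\right) e^{- \frac{\omega^{2}}{20} - \frac{\omega}{10} - \frac{1}{20}}}{2}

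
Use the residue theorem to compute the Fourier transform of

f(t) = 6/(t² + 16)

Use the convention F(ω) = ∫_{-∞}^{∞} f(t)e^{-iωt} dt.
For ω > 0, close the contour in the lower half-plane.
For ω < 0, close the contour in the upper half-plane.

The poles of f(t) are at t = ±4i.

Let g(z) = f(z)e^{-iωz}; for large |z| the factor e^{-iωz} decays in the lower half-plane when ω > 0 and in the upper half-plane when ω < 0.

Case ω > 0 (lower half-plane, clockwise contour ⇒ F(ω) = -2πi·ΣRes):
  Res_{z = - 4 i} g(z) = \frac{3 i e^{- 4 \omega}}{4}
  F(ω) = -2πi·ΣRes = \frac{3 \pi e^{- 4 \omega}}{2}

Case ω < 0 (upper half-plane, counterclockwise contour ⇒ F(ω) = +2πi·ΣRes):
  Res_{z = 4 i} g(z) = - \frac{3 i e^{4 \omega}}{4}
  F(ω) = 2πi·ΣRes = \frac{3 \pi e^{4 \omega}}{2}

Both cases combine into a single formula in |ω|:

F(ω) = \frac{3 \pi e^{- 4 \left|{\omega}\right|}}{2}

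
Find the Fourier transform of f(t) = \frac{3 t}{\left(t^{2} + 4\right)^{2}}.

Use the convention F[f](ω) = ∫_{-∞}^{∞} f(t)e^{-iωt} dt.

F(ω) = - \frac{3 i \pi \omega e^{- 2 \left|{\omega}\right|}}{4}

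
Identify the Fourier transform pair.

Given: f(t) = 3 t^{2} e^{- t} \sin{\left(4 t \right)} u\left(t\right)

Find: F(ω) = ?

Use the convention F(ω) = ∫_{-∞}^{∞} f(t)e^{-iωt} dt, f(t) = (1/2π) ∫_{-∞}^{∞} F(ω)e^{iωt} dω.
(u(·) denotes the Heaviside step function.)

F(ω) = \frac{24 \left(3 \left(i \omega + 1\right)^{2} - 16\right)}{\left(\left(i \omega + 1\right)^{2} + 16\right)^{3}}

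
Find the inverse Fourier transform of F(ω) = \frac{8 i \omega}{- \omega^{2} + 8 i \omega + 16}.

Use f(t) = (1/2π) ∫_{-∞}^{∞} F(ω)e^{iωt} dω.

f(t) = 8 \left(1 - 4 t\right) e^{- 4 t} u\left(t\right)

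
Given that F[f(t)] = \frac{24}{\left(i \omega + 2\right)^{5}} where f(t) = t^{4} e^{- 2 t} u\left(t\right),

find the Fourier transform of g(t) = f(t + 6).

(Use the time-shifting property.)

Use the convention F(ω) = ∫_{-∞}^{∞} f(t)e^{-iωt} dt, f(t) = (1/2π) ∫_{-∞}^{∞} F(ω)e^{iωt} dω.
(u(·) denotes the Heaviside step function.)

F[g](ω) = \frac{24 e^{6 i \omega}}{\left(i \omega + 2\right)^{5}}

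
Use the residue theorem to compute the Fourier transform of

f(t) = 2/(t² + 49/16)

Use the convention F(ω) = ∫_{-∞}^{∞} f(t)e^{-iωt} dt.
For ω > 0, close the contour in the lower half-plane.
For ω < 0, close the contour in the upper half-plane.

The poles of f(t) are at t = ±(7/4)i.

Let g(z) = f(z)e^{-iωz}; for large |z| the factor e^{-iωz} decays in the lower half-plane when ω > 0 and in the upper half-plane when ω < 0.

Case ω > 0 (lower half-plane, clockwise contour ⇒ F(ω) = -2πi·ΣRes):
  Res_{z = - \frac{7 i}{4}} g(z) = \frac{4 i e^{- \frac{7 \omega}{4}}}{7}
  F(ω) = -2πi·ΣRes = \frac{8 \pi e^{- \frac{7 \omega}{4}}}{7}

Case ω < 0 (upper half-plane, counterclockwise contour ⇒ F(ω) = +2πi·ΣRes):
  Res_{z = \frac{7 i}{4}} g(z) = - \frac{4 i e^{\frac{7 \omega}{4}}}{7}
  F(ω) = 2πi·ΣRes = \frac{8 \pi e^{\frac{7 \omega}{4}}}{7}

Both cases combine into a single formula in |ω|:

F(ω) = \frac{8 \pi e^{- \frac{7 \left|{\omega}\right|}{4}}}{7}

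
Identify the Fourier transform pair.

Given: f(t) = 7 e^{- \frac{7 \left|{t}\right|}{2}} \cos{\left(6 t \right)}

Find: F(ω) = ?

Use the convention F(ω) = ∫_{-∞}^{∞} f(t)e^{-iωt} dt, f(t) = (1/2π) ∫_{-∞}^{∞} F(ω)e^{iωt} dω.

F(ω) = \frac{196 \left(4 \omega^{2} + 193\right)}{16 \omega^{4} - 760 \omega^{2} + 37249}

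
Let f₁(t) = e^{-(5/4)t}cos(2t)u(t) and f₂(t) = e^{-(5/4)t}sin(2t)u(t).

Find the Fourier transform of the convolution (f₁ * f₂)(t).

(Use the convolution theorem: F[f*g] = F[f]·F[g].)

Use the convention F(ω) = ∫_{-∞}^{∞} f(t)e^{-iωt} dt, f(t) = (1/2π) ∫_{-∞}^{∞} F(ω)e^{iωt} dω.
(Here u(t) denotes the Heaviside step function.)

F[f₁*f₂](ω) = \frac{128 \left(4 i \omega + 5\right)}{\left(\left(4 i \omega + 5\right)^{2} + 64\right)^{2}}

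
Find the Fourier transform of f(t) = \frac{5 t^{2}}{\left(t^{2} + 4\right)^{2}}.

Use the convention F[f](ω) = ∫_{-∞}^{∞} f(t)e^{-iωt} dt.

F(ω) = \frac{5 \pi \left(1 - 2 \left|{\omega}\right|\right) e^{- 2 \left|{\omega}\right|}}{4}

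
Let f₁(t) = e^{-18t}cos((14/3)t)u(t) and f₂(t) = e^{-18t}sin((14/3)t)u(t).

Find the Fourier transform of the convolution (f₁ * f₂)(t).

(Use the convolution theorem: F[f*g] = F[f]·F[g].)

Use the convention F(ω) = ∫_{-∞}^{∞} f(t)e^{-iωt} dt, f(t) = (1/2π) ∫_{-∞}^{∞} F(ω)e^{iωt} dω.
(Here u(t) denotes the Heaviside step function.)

F[f₁*f₂](ω) = \frac{378 \left(i \omega + 18\right)}{\left(9 \left(i \omega + 18\right)^{2} + 196\right)^{2}}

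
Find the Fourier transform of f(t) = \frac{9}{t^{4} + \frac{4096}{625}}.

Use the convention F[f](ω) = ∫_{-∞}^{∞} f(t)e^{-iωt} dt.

F(ω) = \frac{1125 \pi e^{- \frac{4 \sqrt{2} \left|{\omega}\right|}{5}} \sin{\left(\frac{4 \sqrt{2} \left|{\omega}\right|}{5} + \frac{\pi}{4} \right)}}{512}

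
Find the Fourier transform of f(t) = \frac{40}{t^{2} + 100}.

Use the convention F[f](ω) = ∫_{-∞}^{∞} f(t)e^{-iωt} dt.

F(ω) = 4 \pi e^{- 10 \left|{\omega}\right|}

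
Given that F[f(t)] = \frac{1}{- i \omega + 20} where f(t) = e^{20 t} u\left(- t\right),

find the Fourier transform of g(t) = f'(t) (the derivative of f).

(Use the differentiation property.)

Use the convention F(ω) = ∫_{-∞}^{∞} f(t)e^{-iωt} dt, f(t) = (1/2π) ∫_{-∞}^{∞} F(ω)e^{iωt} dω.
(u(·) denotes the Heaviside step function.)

F[g](ω) = - \frac{\omega}{\omega + 20 i}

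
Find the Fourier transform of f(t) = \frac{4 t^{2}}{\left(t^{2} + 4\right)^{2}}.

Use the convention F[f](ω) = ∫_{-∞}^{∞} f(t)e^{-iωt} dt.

F(ω) = \pi \left(1 - 2 \left|{\omega}\right|\right) e^{- 2 \left|{\omega}\right|}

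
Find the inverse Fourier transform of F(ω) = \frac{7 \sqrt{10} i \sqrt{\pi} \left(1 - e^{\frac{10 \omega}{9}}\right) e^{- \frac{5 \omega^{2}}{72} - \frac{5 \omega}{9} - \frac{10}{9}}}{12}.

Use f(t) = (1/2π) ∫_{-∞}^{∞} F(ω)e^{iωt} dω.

f(t) = 7 e^{- \frac{18 t^{2}}{5}} \sin{\left(4 t \right)}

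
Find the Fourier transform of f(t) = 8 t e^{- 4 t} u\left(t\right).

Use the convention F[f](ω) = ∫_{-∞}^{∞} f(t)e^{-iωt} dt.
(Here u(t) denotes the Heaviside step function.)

F(ω) = \frac{8}{\left(i \omega + 4\right)^{2}}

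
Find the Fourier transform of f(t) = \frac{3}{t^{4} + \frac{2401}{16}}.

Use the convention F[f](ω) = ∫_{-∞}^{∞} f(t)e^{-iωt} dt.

F(ω) = \frac{24 \pi e^{- \frac{7 \sqrt{2} \left|{\omega}\right|}{4}} \sin{\left(\frac{7 \sqrt{2} \left|{\omega}\right|}{4} + \frac{\pi}{4} \right)}}{343}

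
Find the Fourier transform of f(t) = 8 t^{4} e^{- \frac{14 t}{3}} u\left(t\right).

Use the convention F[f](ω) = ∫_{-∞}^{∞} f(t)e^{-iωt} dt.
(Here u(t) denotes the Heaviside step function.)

F(ω) = \frac{46656}{\left(3 i \omega + 14\right)^{5}}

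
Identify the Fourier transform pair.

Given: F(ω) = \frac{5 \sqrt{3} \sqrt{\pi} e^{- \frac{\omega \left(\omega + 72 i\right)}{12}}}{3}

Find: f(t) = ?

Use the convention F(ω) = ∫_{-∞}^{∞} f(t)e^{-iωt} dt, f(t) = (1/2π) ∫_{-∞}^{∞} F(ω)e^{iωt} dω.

f(t) = 5 e^{- 3 \left(t - 6\right)^{2}}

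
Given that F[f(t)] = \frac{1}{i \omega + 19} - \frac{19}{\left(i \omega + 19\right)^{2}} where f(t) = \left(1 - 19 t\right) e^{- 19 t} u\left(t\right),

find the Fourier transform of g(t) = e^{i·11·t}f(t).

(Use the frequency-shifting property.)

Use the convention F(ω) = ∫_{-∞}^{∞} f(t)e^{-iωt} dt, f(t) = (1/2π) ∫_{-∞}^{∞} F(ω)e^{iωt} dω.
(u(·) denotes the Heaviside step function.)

F[g](ω) = \frac{i \left(11 - \omega\right)}{\omega^{2} - 2 \omega \left(11 + 19 i\right) - 240 + 418 i}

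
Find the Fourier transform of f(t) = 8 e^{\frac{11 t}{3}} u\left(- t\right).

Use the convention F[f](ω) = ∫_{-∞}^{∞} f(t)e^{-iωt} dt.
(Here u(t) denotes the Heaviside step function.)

F(ω) = - \frac{24}{3 i \omega - 11}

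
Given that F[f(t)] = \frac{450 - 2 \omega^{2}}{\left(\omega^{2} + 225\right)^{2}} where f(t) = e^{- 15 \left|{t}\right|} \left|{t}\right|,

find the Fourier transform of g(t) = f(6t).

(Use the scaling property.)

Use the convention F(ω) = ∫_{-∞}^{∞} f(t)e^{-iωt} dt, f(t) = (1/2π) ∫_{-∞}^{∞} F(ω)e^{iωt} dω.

F[g](ω) = \frac{12 \left(8100 - \omega^{2}\right)}{\left(\omega^{2} + 8100\right)^{2}}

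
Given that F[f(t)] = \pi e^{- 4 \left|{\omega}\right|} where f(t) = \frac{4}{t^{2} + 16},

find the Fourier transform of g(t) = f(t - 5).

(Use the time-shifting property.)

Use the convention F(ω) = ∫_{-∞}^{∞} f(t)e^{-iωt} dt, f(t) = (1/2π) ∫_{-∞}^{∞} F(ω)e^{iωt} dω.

F[g](ω) = \pi e^{- 5 i \omega - 4 \left|{\omega}\right|}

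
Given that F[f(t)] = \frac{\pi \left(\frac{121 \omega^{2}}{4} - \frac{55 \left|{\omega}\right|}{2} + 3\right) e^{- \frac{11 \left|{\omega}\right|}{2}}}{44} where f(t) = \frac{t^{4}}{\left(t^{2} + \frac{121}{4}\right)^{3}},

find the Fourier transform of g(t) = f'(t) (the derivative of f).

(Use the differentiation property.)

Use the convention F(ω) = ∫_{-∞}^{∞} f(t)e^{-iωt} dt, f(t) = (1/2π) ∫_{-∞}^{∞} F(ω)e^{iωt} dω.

F[g](ω) = \frac{i \pi \omega \left(121 \omega^{2} - 110 \left|{\omega}\right| + 12\right) e^{- \frac{11 \left|{\omega}\right|}{2}}}{176}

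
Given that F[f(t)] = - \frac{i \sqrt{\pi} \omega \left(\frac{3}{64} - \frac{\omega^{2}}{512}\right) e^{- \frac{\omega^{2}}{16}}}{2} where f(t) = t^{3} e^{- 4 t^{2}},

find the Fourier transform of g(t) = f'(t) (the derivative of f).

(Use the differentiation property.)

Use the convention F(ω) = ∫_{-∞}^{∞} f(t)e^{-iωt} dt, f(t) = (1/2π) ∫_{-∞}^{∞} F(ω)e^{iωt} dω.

F[g](ω) = \frac{\sqrt{\pi} \omega^{2} \left(24 - \omega^{2}\right) e^{- \frac{\omega^{2}}{16}}}{1024}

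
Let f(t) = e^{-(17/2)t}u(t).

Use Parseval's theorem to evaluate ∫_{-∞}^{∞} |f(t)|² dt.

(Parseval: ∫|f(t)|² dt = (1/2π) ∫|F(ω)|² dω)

∫|f(t)|² dt = \frac{1}{17}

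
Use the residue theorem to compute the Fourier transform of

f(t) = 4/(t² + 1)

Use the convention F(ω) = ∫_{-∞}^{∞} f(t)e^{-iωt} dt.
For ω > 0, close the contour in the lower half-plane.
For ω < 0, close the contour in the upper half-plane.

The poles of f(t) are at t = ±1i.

Let g(z) = f(z)e^{-iωz}; for large |z| the factor e^{-iωz} decays in the lower half-plane when ω > 0 and in the upper half-plane when ω < 0.

Case ω > 0 (lower half-plane, clockwise contour ⇒ F(ω) = -2πi·ΣRes):
  Res_{z = - i} g(z) = 2 i e^{- \omega}
  F(ω) = -2πi·ΣRes = 4 \pi e^{- \omega}

Case ω < 0 (upper half-plane, counterclockwise contour ⇒ F(ω) = +2πi·ΣRes):
  Res_{z = i} g(z) = - 2 i e^{\omega}
  F(ω) = 2πi·ΣRes = 4 \pi e^{\omega}

Both cases combine into a single formula in |ω|:

F(ω) = 4 \pi e^{- \left|{\omega}\right|}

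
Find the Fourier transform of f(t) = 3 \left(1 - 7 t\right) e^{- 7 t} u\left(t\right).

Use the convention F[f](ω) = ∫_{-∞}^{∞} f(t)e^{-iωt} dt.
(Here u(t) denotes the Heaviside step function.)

F(ω) = \frac{3 i \omega}{- \omega^{2} + 14 i \omega + 49}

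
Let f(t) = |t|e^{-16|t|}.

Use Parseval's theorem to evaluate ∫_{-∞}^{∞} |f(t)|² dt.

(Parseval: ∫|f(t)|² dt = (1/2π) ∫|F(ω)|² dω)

∫|f(t)|² dt = \frac{1}{8192}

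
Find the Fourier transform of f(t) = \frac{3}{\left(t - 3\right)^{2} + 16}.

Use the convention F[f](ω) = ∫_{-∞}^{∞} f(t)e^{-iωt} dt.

F(ω) = \frac{3 \pi e^{- 3 i \omega - 4 \left|{\omega}\right|}}{4}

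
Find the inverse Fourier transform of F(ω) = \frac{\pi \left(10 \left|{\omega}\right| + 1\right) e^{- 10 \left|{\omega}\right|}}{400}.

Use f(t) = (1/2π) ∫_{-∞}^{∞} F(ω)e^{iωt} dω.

f(t) = \frac{5}{\left(t^{2} + 100\right)^{2}}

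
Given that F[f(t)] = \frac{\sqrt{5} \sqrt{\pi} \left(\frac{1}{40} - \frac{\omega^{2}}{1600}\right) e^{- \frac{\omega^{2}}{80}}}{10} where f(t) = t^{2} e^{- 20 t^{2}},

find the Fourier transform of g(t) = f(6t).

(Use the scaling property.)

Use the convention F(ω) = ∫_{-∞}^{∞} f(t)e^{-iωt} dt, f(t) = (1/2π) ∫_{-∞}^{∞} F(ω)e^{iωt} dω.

F[g](ω) = \frac{\sqrt{5} \sqrt{\pi} \left(1440 - \omega^{2}\right) e^{- \frac{\omega^{2}}{2880}}}{3456000}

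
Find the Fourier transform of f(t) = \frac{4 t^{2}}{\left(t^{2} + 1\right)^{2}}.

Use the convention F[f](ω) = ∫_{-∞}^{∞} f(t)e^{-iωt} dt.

F(ω) = 2 \pi \left(1 - \left|{\omega}\right|\right) e^{- \left|{\omega}\right|}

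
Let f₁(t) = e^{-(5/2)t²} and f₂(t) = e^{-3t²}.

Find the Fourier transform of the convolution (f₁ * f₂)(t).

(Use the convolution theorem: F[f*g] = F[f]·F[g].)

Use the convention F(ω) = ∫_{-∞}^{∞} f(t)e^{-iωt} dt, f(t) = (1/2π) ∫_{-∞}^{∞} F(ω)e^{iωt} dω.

F[f₁*f₂](ω) = \frac{\sqrt{30} \pi e^{- \frac{11 \omega^{2}}{60}}}{15}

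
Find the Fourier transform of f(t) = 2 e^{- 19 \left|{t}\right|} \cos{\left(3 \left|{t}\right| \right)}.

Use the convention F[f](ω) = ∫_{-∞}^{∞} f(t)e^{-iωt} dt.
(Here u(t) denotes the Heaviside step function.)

F(ω) = \frac{76 \left(\omega^{2} + 370\right)}{\omega^{4} + 704 \omega^{2} + 136900}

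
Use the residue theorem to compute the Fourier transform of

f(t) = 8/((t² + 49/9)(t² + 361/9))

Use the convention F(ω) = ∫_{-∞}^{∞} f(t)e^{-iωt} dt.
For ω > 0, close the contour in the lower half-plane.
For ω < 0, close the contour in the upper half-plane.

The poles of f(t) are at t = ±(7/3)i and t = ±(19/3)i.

Let g(z) = f(z)e^{-iωz}; for large |z| the factor e^{-iωz} decays in the lower half-plane when ω > 0 and in the upper half-plane when ω < 0.

Case ω > 0 (lower half-plane, clockwise contour ⇒ F(ω) = -2πi·ΣRes):
  Res_{z = - \frac{7 i}{3}} g(z) = \frac{9 i e^{- \frac{7 \omega}{3}}}{182}
  Res_{z = - \frac{19 i}{3}} g(z) = - \frac{9 i e^{- \frac{19 \omega}{3}}}{494}
  F(ω) = -2πi·ΣRes = \frac{9 \pi \left(19 e^{4 \omega} - 7\right) e^{- \frac{19 \omega}{3}}}{1729}

Case ω < 0 (upper half-plane, counterclockwise contour ⇒ F(ω) = +2πi·ΣRes):
  Res_{z = \frac{7 i}{3}} g(z) = - \frac{9 i e^{\frac{7 \omega}{3}}}{182}
  Res_{z = \frac{19 i}{3}} g(z) = \frac{9 i e^{\frac{19 \omega}{3}}}{494}
  F(ω) = 2πi·ΣRes = \frac{9 \pi \left(19 - 7 e^{4 \omega}\right) e^{\frac{7 \omega}{3}}}{1729}

Both cases combine into a single formula in |ω|:

F(ω) = \frac{9 \pi \left(19 e^{4 \left|{\omega}\right|} - 7\right) e^{- \frac{19 \left|{\omega}\right|}{3}}}{1729}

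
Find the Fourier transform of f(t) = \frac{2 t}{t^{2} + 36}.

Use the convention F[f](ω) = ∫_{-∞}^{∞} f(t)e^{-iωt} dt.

F(ω) = - 2 i \pi e^{- 6 \left|{\omega}\right|} \operatorname{sign}{\left(\omega \right)}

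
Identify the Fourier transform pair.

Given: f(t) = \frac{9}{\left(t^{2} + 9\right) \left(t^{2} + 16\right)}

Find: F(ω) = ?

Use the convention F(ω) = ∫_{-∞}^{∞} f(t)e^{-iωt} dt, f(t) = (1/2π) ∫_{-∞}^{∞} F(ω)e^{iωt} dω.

F(ω) = \frac{3 \pi \left(4 e^{\left|{\omega}\right|} - 3\right) e^{- 4 \left|{\omega}\right|}}{28}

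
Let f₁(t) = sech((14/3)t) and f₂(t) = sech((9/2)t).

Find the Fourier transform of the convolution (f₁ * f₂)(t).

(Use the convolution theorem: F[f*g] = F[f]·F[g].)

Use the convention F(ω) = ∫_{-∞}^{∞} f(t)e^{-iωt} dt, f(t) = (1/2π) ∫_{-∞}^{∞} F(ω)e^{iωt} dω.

F[f₁*f₂](ω) = \frac{\pi^{2}}{21 \cosh{\left(\frac{3 \pi \omega}{28} \right)} \cosh{\left(\frac{\pi \omega}{9} \right)}}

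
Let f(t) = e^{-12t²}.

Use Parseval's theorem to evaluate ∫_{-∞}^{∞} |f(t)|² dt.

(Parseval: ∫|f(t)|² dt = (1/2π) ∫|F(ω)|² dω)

∫|f(t)|² dt = \frac{\sqrt{6} \sqrt{\pi}}{12}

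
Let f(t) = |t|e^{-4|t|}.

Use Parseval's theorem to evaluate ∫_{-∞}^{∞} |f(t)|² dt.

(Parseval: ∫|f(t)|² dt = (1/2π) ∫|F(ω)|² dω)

∫|f(t)|² dt = \frac{1}{128}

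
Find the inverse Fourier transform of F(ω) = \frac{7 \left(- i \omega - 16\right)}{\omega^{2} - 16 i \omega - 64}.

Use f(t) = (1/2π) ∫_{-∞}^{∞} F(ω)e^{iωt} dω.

f(t) = 7 \left(8 t + 1\right) e^{- 8 t} u\left(t\right)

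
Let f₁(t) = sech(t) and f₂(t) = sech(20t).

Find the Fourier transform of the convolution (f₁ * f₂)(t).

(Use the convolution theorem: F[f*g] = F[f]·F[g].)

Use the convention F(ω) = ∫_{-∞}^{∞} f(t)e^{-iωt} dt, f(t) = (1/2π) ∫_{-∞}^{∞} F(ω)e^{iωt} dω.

F[f₁*f₂](ω) = \frac{\pi^{2}}{20 \cosh{\left(\frac{\pi \omega}{40} \right)} \cosh{\left(\frac{\pi \omega}{2} \right)}}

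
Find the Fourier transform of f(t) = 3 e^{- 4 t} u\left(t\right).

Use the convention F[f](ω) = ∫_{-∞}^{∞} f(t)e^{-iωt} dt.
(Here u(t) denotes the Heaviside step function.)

F(ω) = \frac{3}{i \omega + 4}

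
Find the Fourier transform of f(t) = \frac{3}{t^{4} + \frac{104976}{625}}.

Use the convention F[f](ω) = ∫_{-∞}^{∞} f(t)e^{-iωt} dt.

F(ω) = \frac{125 \pi e^{- \frac{9 \sqrt{2} \left|{\omega}\right|}{5}} \sin{\left(\frac{9 \sqrt{2} \left|{\omega}\right|}{5} + \frac{\pi}{4} \right)}}{1944}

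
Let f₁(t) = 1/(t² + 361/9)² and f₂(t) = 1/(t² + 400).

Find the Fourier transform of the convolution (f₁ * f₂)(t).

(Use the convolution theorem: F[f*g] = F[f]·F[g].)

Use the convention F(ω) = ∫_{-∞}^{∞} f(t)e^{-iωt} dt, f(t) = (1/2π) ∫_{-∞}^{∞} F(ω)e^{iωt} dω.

F[f₁*f₂](ω) = \frac{9 \pi^{2} \left(19 \left|{\omega}\right| + 3\right) e^{- \frac{79 \left|{\omega}\right|}{3}}}{274360}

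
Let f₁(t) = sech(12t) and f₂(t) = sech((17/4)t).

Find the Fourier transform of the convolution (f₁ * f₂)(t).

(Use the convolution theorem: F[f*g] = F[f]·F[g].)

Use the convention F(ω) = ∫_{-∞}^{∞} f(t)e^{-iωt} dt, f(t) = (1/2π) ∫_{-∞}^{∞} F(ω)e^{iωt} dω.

F[f₁*f₂](ω) = \frac{\pi^{2}}{51 \cosh{\left(\frac{\pi \omega}{24} \right)} \cosh{\left(\frac{2 \pi \omega}{17} \right)}}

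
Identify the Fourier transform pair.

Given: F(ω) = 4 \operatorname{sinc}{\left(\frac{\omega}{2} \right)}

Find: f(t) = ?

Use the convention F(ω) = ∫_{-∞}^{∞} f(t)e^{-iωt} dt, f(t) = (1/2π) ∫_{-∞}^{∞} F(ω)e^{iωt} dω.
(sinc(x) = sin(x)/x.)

f(t) = 4 \left(\begin{cases} 1 & \text{for}\: \left|{t}\right| < \frac{1}{2} \\0 & \text{otherwise} \end{cases}\right)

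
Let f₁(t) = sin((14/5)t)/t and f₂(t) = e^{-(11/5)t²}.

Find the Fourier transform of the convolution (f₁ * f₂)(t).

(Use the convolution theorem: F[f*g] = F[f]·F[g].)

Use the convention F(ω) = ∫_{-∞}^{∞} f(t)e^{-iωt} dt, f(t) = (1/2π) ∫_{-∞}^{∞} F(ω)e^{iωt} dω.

F[f₁*f₂](ω) = \begin{cases} \frac{\sqrt{55} \pi^{\frac{3}{2}} e^{- \frac{5 \omega^{2}}{44}}}{11} & \text{for}\: \omega > - \frac{14}{5} \wedge \omega < \frac{14}{5} \\0 & \text{otherwise} \end{cases}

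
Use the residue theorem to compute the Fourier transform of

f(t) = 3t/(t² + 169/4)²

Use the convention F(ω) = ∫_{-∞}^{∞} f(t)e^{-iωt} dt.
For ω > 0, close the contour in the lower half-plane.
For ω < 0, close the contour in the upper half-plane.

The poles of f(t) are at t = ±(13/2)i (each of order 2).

Let g(z) = f(z)e^{-iωz}; for large |z| the factor e^{-iωz} decays in the lower half-plane when ω > 0 and in the upper half-plane when ω < 0.

Case ω > 0 (lower half-plane, clockwise contour ⇒ F(ω) = -2πi·ΣRes):
  Res_{z = - \frac{13 i}{2}} g(z) = \frac{3 \omega e^{- \frac{13 \omega}{2}}}{26} (pole of order 2)
  F(ω) = -2πi·ΣRes = - \frac{3 i \pi \omega e^{- \frac{13 \omega}{2}}}{13}

Case ω < 0 (upper half-plane, counterclockwise contour ⇒ F(ω) = +2πi·ΣRes):
  Res_{z = \frac{13 i}{2}} g(z) = - \frac{3 \omega e^{\frac{13 \omega}{2}}}{26} (pole of order 2)
  F(ω) = 2πi·ΣRes = - \frac{3 i \pi \omega e^{\frac{13 \omega}{2}}}{13}

Both cases combine into a single formula in |ω|:

F(ω) = - \frac{3 i \pi \omega e^{- \frac{13 \left|{\omega}\right|}{2}}}{13}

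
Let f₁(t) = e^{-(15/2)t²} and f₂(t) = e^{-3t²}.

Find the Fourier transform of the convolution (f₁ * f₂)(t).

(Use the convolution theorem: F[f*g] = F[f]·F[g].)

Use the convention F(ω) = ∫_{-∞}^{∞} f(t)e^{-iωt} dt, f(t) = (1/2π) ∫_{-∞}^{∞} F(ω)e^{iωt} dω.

F[f₁*f₂](ω) = \frac{\sqrt{10} \pi e^{- \frac{7 \omega^{2}}{60}}}{15}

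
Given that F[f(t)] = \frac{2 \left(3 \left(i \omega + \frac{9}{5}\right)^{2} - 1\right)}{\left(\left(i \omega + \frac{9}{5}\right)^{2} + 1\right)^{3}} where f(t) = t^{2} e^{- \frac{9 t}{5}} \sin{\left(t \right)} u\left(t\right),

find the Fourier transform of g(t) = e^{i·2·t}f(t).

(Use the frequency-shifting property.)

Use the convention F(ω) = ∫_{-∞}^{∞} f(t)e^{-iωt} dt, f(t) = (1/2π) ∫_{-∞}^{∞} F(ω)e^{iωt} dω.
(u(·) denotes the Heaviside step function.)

F[g](ω) = \frac{1250 \left(3 \left(5 i \left(\omega - 2\right) + 9\right)^{2} - 25\right)}{\left(\left(5 i \left(\omega - 2\right) + 9\right)^{2} + 25\right)^{3}}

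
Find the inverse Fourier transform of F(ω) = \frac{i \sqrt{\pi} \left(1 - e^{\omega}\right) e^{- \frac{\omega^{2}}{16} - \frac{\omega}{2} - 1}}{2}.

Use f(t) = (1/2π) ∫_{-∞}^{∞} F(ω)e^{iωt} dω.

f(t) = 2 e^{- 4 t^{2}} \sin{\left(4 t \right)}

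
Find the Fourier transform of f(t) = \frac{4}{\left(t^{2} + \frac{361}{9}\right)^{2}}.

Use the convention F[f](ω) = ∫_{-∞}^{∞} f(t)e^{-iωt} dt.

F(ω) = \frac{18 \pi \left(19 \left|{\omega}\right| + 3\right) e^{- \frac{19 \left|{\omega}\right|}{3}}}{6859}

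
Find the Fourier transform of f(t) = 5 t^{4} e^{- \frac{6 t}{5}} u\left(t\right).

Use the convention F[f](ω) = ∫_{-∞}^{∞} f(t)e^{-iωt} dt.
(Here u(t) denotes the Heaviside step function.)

F(ω) = \frac{375000}{\left(5 i \omega + 6\right)^{5}}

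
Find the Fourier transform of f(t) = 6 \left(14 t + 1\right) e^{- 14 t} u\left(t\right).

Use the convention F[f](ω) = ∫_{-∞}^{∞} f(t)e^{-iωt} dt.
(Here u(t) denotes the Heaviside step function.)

F(ω) = \frac{6 \left(- i \omega - 28\right)}{\omega^{2} - 28 i \omega - 196}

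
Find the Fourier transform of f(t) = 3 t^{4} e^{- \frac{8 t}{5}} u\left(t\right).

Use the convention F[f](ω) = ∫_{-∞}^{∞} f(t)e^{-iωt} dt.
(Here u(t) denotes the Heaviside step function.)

F(ω) = \frac{225000}{\left(5 i \omega + 8\right)^{5}}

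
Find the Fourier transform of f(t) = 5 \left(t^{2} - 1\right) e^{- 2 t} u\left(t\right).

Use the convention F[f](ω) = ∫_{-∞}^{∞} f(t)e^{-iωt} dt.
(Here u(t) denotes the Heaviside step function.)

F(ω) = \frac{5 \left(2 i \omega - \left(i \omega + 2\right)^{3} + 4\right)}{\left(i \omega + 2\right)^{4}}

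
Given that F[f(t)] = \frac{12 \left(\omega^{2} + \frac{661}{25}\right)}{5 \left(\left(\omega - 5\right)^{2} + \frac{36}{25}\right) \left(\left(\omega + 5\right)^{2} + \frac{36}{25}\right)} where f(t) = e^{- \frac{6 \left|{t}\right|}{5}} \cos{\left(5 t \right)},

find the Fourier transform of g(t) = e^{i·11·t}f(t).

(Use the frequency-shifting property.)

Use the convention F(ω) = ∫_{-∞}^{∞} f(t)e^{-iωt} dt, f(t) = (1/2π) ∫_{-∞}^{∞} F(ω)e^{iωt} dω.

F[g](ω) = \frac{60 \left(25 \left(\omega - 11\right)^{2} + 661\right)}{\left(25 \left(\omega - 16\right)^{2} + 36\right) \left(25 \left(\omega - 6\right)^{2} + 36\right)}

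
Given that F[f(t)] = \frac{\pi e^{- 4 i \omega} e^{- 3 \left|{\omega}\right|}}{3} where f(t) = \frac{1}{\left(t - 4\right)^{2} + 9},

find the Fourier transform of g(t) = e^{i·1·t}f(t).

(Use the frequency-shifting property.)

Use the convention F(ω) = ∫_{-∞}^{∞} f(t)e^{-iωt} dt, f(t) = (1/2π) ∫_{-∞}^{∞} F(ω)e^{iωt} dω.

F[g](ω) = \frac{\pi e^{- 4 i \left(\omega - 1\right) - 3 \left|{\omega - 1}\right|}}{3}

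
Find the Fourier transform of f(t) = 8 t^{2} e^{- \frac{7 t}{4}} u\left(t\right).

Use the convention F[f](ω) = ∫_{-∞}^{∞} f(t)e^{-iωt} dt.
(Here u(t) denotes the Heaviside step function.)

F(ω) = \frac{1024}{\left(4 i \omega + 7\right)^{3}}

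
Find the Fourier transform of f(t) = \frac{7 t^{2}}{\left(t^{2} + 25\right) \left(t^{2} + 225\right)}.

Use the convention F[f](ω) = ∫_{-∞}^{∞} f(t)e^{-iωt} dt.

F(ω) = \frac{7 \pi \left(3 - e^{10 \left|{\omega}\right|}\right) e^{- 15 \left|{\omega}\right|}}{40}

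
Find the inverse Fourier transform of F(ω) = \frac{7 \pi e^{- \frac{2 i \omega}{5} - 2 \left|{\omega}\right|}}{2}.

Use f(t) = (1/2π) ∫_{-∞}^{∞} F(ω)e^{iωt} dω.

f(t) = \frac{7}{\left(t - \frac{2}{5}\right)^{2} + 4}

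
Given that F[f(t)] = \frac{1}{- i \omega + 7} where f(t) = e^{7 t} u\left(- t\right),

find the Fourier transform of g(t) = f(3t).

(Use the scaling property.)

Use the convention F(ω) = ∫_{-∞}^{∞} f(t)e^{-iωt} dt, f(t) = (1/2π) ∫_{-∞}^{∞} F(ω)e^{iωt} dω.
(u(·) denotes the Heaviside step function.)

F[g](ω) = \frac{i}{\omega + 21 i}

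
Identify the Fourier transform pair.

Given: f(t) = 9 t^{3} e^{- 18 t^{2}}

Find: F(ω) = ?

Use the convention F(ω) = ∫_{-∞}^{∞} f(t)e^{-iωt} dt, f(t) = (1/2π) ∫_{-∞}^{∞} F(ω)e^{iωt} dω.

F(ω) = \frac{\sqrt{2} i \sqrt{\pi} \omega \left(\omega^{2} - 108\right) e^{- \frac{\omega^{2}}{72}}}{31104}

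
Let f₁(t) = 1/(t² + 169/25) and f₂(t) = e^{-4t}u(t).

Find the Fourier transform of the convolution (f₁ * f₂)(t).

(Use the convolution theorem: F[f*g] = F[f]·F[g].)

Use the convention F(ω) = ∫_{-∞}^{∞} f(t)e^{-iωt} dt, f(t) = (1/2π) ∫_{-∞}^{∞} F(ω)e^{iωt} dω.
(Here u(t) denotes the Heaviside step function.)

F[f₁*f₂](ω) = \frac{5 \pi e^{- \frac{13 \left|{\omega}\right|}{5}}}{13 \left(i \omega + 4\right)}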